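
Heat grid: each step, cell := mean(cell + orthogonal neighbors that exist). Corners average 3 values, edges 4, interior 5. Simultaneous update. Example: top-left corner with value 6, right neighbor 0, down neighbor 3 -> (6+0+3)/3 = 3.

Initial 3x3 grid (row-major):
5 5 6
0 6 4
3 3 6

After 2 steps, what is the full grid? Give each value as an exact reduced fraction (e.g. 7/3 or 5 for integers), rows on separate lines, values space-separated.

After step 1:
  10/3 11/2 5
  7/2 18/5 11/2
  2 9/2 13/3
After step 2:
  37/9 523/120 16/3
  373/120 113/25 553/120
  10/3 433/120 43/9

Answer: 37/9 523/120 16/3
373/120 113/25 553/120
10/3 433/120 43/9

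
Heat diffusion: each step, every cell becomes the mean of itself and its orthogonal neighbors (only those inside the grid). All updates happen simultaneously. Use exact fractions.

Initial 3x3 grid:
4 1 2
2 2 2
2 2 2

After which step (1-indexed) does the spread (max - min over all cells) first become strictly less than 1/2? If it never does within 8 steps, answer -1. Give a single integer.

Answer: 2

Derivation:
Step 1: max=5/2, min=5/3, spread=5/6
Step 2: max=85/36, min=28/15, spread=89/180
  -> spread < 1/2 first at step 2
Step 3: max=15833/7200, min=349/180, spread=1873/7200
Step 4: max=280381/129600, min=106597/54000, spread=122741/648000
Step 5: max=54926897/25920000, min=143879/72000, spread=3130457/25920000
Step 6: max=982307029/466560000, min=98232637/48600000, spread=196368569/2332800000
Step 7: max=58476470063/27993600000, min=4736699849/2332800000, spread=523543/8957952
Step 8: max=3496516378861/1679616000000, min=47605568413/23328000000, spread=4410589/107495424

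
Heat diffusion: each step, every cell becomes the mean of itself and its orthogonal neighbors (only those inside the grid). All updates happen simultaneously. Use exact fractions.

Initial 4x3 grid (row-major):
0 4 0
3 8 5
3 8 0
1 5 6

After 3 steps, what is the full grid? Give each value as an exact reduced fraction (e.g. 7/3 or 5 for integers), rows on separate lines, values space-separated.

After step 1:
  7/3 3 3
  7/2 28/5 13/4
  15/4 24/5 19/4
  3 5 11/3
After step 2:
  53/18 209/60 37/12
  911/240 403/100 83/20
  301/80 239/50 247/60
  47/12 247/60 161/36
After step 3:
  7361/2160 12187/3600 643/180
  26159/7200 24287/6000 769/200
  3251/800 24967/6000 15767/3600
  2831/720 15557/3600 2287/540

Answer: 7361/2160 12187/3600 643/180
26159/7200 24287/6000 769/200
3251/800 24967/6000 15767/3600
2831/720 15557/3600 2287/540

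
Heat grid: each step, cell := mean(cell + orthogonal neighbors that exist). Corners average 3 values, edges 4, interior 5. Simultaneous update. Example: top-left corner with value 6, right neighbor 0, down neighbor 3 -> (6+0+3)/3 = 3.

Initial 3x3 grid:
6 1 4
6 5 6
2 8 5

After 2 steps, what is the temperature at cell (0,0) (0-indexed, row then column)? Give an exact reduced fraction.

Answer: 157/36

Derivation:
Step 1: cell (0,0) = 13/3
Step 2: cell (0,0) = 157/36
Full grid after step 2:
  157/36 43/10 38/9
  1177/240 479/100 101/20
  181/36 82/15 49/9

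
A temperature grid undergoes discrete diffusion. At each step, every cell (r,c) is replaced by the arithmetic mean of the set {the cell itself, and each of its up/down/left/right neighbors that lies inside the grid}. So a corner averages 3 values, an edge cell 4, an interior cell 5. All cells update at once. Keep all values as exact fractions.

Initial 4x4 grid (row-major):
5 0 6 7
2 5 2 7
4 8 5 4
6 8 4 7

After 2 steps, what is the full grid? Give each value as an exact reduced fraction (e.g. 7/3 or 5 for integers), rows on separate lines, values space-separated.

After step 1:
  7/3 4 15/4 20/3
  4 17/5 5 5
  5 6 23/5 23/4
  6 13/2 6 5
After step 2:
  31/9 809/240 233/48 185/36
  221/60 112/25 87/20 269/48
  21/4 51/10 547/100 407/80
  35/6 49/8 221/40 67/12

Answer: 31/9 809/240 233/48 185/36
221/60 112/25 87/20 269/48
21/4 51/10 547/100 407/80
35/6 49/8 221/40 67/12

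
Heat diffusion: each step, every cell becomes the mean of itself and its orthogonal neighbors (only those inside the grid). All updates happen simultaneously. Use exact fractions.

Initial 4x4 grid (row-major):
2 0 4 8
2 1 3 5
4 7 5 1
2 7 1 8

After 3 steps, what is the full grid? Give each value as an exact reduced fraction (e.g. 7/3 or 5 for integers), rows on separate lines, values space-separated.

After step 1:
  4/3 7/4 15/4 17/3
  9/4 13/5 18/5 17/4
  15/4 24/5 17/5 19/4
  13/3 17/4 21/4 10/3
After step 2:
  16/9 283/120 443/120 41/9
  149/60 3 88/25 137/30
  227/60 94/25 109/25 59/15
  37/9 559/120 487/120 40/9
After step 3:
  2383/1080 1949/720 12713/3600 4613/1080
  497/180 9073/3000 11483/3000 7459/1800
  3181/900 11737/3000 11779/3000 7787/1800
  4519/1080 14929/3600 15769/3600 4477/1080

Answer: 2383/1080 1949/720 12713/3600 4613/1080
497/180 9073/3000 11483/3000 7459/1800
3181/900 11737/3000 11779/3000 7787/1800
4519/1080 14929/3600 15769/3600 4477/1080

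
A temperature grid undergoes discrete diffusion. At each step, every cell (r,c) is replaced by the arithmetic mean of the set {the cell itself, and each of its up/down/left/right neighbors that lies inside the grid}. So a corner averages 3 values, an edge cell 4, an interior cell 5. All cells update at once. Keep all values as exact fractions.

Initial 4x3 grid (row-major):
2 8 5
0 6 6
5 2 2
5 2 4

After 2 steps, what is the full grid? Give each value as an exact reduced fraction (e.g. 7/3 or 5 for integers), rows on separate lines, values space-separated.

After step 1:
  10/3 21/4 19/3
  13/4 22/5 19/4
  3 17/5 7/2
  4 13/4 8/3
After step 2:
  71/18 1159/240 49/9
  839/240 421/100 1139/240
  273/80 351/100 859/240
  41/12 799/240 113/36

Answer: 71/18 1159/240 49/9
839/240 421/100 1139/240
273/80 351/100 859/240
41/12 799/240 113/36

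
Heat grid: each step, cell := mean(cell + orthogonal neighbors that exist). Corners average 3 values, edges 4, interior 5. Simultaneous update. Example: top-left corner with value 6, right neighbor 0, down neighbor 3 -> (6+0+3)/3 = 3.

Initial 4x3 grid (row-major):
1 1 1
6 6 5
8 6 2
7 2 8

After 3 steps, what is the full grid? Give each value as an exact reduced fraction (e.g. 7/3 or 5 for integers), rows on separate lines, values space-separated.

Answer: 8113/2160 15859/4800 871/270
16193/3600 536/125 27311/7200
1238/225 14789/3000 11297/2400
12043/2160 77687/14400 1733/360

Derivation:
After step 1:
  8/3 9/4 7/3
  21/4 24/5 7/2
  27/4 24/5 21/4
  17/3 23/4 4
After step 2:
  61/18 241/80 97/36
  73/15 103/25 953/240
  337/60 547/100 351/80
  109/18 1213/240 5
After step 3:
  8113/2160 15859/4800 871/270
  16193/3600 536/125 27311/7200
  1238/225 14789/3000 11297/2400
  12043/2160 77687/14400 1733/360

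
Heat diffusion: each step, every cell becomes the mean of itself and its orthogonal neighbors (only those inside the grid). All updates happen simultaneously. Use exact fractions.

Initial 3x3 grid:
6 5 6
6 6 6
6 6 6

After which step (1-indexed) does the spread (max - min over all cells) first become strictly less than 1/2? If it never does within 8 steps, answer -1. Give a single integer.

Answer: 1

Derivation:
Step 1: max=6, min=17/3, spread=1/3
  -> spread < 1/2 first at step 1
Step 2: max=6, min=1373/240, spread=67/240
Step 3: max=1193/200, min=12523/2160, spread=1807/10800
Step 4: max=32039/5400, min=5026037/864000, spread=33401/288000
Step 5: max=3196609/540000, min=45426067/7776000, spread=3025513/38880000
Step 6: max=170044051/28800000, min=18197473133/3110400000, spread=53531/995328
Step 7: max=45864883949/7776000000, min=1093711074151/186624000000, spread=450953/11943936
Step 8: max=5497711389481/933120000000, min=65675736439397/11197440000000, spread=3799043/143327232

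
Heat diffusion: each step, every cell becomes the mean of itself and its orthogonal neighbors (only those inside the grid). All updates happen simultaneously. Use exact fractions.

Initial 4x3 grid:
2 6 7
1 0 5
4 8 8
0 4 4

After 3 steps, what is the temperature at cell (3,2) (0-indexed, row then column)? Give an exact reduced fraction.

Step 1: cell (3,2) = 16/3
Step 2: cell (3,2) = 187/36
Step 3: cell (3,2) = 10613/2160
Full grid after step 3:
  481/144 6319/1600 173/36
  1281/400 1041/250 3887/800
  6247/1800 8393/2000 36563/7200
  478/135 429/100 10613/2160

Answer: 10613/2160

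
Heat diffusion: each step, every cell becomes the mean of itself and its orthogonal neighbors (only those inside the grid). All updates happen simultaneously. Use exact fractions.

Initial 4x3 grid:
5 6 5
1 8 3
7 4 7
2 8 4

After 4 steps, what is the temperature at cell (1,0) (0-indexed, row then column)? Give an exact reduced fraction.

Step 1: cell (1,0) = 21/4
Step 2: cell (1,0) = 343/80
Step 3: cell (1,0) = 4063/800
Step 4: cell (1,0) = 348583/72000
Full grid after step 4:
  108229/21600 535367/108000 339337/64800
  348583/72000 29351/5625 1104499/216000
  1106989/216000 302819/60000 1168739/216000
  81043/16200 768641/144000 170461/32400

Answer: 348583/72000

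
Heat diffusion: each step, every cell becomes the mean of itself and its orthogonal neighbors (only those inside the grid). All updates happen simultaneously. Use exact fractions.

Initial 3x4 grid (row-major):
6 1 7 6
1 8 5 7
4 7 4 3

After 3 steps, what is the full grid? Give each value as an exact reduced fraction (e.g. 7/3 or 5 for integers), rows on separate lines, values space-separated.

Answer: 1133/270 35521/7200 37321/7200 6131/1080
66287/14400 14039/3000 4081/750 76357/14400
1081/240 1011/200 18023/3600 11467/2160

Derivation:
After step 1:
  8/3 11/2 19/4 20/3
  19/4 22/5 31/5 21/4
  4 23/4 19/4 14/3
After step 2:
  155/36 1039/240 1387/240 50/9
  949/240 133/25 507/100 1367/240
  29/6 189/40 641/120 44/9
After step 3:
  1133/270 35521/7200 37321/7200 6131/1080
  66287/14400 14039/3000 4081/750 76357/14400
  1081/240 1011/200 18023/3600 11467/2160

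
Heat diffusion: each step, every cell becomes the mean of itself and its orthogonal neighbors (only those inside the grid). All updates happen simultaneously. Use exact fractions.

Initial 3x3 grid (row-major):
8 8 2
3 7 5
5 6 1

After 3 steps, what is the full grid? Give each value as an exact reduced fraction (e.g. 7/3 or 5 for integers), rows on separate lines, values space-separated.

Answer: 3167/540 79981/14400 929/180
26477/4800 5237/1000 22877/4800
5579/1080 69431/14400 1633/360

Derivation:
After step 1:
  19/3 25/4 5
  23/4 29/5 15/4
  14/3 19/4 4
After step 2:
  55/9 1403/240 5
  451/80 263/50 371/80
  91/18 1153/240 25/6
After step 3:
  3167/540 79981/14400 929/180
  26477/4800 5237/1000 22877/4800
  5579/1080 69431/14400 1633/360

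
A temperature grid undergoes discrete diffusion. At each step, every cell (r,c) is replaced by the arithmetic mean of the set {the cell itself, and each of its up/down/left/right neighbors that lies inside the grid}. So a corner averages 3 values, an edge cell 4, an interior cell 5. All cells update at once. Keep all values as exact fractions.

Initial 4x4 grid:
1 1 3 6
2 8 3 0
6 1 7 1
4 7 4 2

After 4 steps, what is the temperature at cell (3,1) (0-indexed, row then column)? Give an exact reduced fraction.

Step 1: cell (3,1) = 4
Step 2: cell (3,1) = 307/60
Step 3: cell (3,1) = 3043/720
Step 4: cell (3,1) = 469241/108000
Full grid after step 4:
  10639/3240 42539/13500 3271/1000 32969/10800
  187511/54000 164957/45000 98899/30000 38857/12000
  226273/54000 350039/90000 169139/45000 348613/108000
  27889/6480 469241/108000 403573/108000 56693/16200

Answer: 469241/108000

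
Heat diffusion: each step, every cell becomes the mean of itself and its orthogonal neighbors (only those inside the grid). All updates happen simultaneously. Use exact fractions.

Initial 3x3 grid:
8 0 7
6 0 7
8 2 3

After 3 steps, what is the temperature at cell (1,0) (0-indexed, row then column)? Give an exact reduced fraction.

Answer: 2149/480

Derivation:
Step 1: cell (1,0) = 11/2
Step 2: cell (1,0) = 37/8
Step 3: cell (1,0) = 2149/480
Full grid after step 3:
  1913/432 12119/2880 110/27
  2149/480 4913/1200 11509/2880
  1903/432 11789/2880 281/72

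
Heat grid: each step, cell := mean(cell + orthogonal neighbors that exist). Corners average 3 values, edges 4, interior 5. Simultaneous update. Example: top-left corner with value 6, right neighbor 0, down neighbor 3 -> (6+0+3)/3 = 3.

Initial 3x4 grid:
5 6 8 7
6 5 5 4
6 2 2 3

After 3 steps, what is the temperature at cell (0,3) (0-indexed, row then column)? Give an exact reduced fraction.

Answer: 11873/2160

Derivation:
Step 1: cell (0,3) = 19/3
Step 2: cell (0,3) = 211/36
Step 3: cell (0,3) = 11873/2160
Full grid after step 3:
  748/135 5027/900 20053/3600 11873/2160
  36881/7200 29633/6000 3601/750 68167/14400
  9973/2160 31141/7200 3209/800 1433/360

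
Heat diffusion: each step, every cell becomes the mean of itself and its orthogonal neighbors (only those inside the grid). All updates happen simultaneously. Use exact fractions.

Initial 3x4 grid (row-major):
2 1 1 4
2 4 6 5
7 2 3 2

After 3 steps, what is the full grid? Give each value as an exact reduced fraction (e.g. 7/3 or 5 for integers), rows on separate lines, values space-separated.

After step 1:
  5/3 2 3 10/3
  15/4 3 19/5 17/4
  11/3 4 13/4 10/3
After step 2:
  89/36 29/12 91/30 127/36
  145/48 331/100 173/50 883/240
  137/36 167/48 863/240 65/18
After step 3:
  1139/432 10109/3600 5597/1800 7373/2160
  45391/14400 2353/750 10247/3000 51401/14400
  371/108 25543/7200 25463/7200 3919/1080

Answer: 1139/432 10109/3600 5597/1800 7373/2160
45391/14400 2353/750 10247/3000 51401/14400
371/108 25543/7200 25463/7200 3919/1080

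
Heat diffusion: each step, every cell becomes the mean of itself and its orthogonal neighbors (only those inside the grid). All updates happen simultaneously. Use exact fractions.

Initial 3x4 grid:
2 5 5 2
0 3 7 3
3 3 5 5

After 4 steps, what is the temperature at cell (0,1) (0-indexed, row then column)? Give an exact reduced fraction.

Step 1: cell (0,1) = 15/4
Step 2: cell (0,1) = 433/120
Step 3: cell (0,1) = 12511/3600
Step 4: cell (0,1) = 377467/108000
Full grid after step 4:
  24829/8100 377467/108000 425617/108000 539359/129600
  651569/216000 312301/90000 1454129/360000 3642151/864000
  32747/10800 126239/36000 435367/108000 555259/129600

Answer: 377467/108000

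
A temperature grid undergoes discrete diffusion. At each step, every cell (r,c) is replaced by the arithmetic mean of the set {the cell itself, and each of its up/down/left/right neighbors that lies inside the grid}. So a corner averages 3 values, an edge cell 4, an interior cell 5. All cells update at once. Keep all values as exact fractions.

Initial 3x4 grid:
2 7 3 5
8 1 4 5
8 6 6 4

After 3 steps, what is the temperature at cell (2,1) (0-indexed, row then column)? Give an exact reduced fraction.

Answer: 7447/1440

Derivation:
Step 1: cell (2,1) = 21/4
Step 2: cell (2,1) = 1367/240
Step 3: cell (2,1) = 7447/1440
Full grid after step 3:
  10807/2160 799/180 3227/720 4669/1080
  985/192 101/20 5353/1200 6631/1440
  1549/270 7447/1440 2393/480 3361/720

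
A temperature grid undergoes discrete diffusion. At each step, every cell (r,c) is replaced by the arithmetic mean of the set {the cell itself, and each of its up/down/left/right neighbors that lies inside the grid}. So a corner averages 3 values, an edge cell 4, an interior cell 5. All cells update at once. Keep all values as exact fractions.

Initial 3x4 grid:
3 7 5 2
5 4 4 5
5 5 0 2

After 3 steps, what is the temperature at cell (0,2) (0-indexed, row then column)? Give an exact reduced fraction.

Answer: 10057/2400

Derivation:
Step 1: cell (0,2) = 9/2
Step 2: cell (0,2) = 337/80
Step 3: cell (0,2) = 10057/2400
Full grid after step 3:
  343/72 10747/2400 10057/2400 457/120
  21539/4800 8691/2000 22313/6000 49717/14400
  35/8 9347/2400 24671/7200 3283/1080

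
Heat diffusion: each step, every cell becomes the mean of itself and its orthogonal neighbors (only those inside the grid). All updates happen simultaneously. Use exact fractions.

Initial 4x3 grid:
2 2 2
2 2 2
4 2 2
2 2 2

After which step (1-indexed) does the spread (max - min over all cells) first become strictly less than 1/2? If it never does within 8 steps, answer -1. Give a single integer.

Step 1: max=8/3, min=2, spread=2/3
Step 2: max=151/60, min=2, spread=31/60
Step 3: max=1291/540, min=2, spread=211/540
  -> spread < 1/2 first at step 3
Step 4: max=124897/54000, min=1847/900, spread=14077/54000
Step 5: max=1112407/486000, min=111683/54000, spread=5363/24300
Step 6: max=32900809/14580000, min=62869/30000, spread=93859/583200
Step 7: max=1959874481/874800000, min=102536467/48600000, spread=4568723/34992000
Step 8: max=116756435629/52488000000, min=3097618889/1458000000, spread=8387449/83980800

Answer: 3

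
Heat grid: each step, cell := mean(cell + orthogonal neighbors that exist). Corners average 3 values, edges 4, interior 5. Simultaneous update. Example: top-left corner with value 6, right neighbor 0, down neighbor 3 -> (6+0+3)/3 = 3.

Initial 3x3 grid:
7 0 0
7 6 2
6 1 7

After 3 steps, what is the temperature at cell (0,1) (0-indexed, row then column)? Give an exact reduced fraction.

Answer: 52729/14400

Derivation:
Step 1: cell (0,1) = 13/4
Step 2: cell (0,1) = 707/240
Step 3: cell (0,1) = 52729/14400
Full grid after step 3:
  9007/2160 52729/14400 1483/540
  34727/7200 11299/3000 16393/4800
  5111/1080 2671/600 7787/2160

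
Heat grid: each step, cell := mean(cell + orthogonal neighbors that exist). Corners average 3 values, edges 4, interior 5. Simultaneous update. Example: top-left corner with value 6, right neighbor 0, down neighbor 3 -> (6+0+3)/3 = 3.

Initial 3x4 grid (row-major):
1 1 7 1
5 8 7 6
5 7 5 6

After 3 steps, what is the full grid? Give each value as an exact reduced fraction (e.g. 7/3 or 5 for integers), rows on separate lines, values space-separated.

Answer: 1117/270 32747/7200 34147/7200 10741/2160
23293/4800 5111/1000 33041/6000 19051/3600
11581/2160 20861/3600 2617/450 6233/1080

Derivation:
After step 1:
  7/3 17/4 4 14/3
  19/4 28/5 33/5 5
  17/3 25/4 25/4 17/3
After step 2:
  34/9 971/240 1171/240 41/9
  367/80 549/100 549/100 329/60
  50/9 713/120 743/120 203/36
After step 3:
  1117/270 32747/7200 34147/7200 10741/2160
  23293/4800 5111/1000 33041/6000 19051/3600
  11581/2160 20861/3600 2617/450 6233/1080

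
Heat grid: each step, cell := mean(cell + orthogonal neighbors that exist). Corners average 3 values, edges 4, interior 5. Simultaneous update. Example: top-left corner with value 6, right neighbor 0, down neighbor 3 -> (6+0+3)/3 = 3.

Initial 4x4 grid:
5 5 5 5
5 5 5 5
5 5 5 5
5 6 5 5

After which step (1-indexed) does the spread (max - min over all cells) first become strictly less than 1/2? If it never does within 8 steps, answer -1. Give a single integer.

Step 1: max=16/3, min=5, spread=1/3
  -> spread < 1/2 first at step 1
Step 2: max=631/120, min=5, spread=31/120
Step 3: max=5611/1080, min=5, spread=211/1080
Step 4: max=556843/108000, min=5, spread=16843/108000
Step 5: max=4998643/972000, min=45079/9000, spread=130111/972000
Step 6: max=149442367/29160000, min=2707159/540000, spread=3255781/29160000
Step 7: max=4474353691/874800000, min=2711107/540000, spread=82360351/874800000
Step 8: max=133971316891/26244000000, min=488506441/97200000, spread=2074577821/26244000000

Answer: 1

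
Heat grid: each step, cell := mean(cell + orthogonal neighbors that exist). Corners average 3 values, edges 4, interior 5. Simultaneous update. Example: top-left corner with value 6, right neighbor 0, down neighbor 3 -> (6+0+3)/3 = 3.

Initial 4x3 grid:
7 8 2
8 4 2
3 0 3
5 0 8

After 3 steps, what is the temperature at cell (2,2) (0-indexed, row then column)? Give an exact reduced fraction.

Step 1: cell (2,2) = 13/4
Step 2: cell (2,2) = 35/12
Step 3: cell (2,2) = 11957/3600
Full grid after step 3:
  12139/2160 70013/14400 3103/720
  17147/3600 26017/6000 4349/1200
  14057/3600 20057/6000 11957/3600
  1403/432 46693/14400 1325/432

Answer: 11957/3600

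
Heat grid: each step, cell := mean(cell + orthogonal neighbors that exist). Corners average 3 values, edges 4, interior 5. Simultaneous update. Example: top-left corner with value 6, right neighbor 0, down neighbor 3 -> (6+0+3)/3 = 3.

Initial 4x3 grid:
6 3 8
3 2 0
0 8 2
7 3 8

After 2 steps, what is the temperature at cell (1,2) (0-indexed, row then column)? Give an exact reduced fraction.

Step 1: cell (1,2) = 3
Step 2: cell (1,2) = 431/120
Full grid after step 2:
  23/6 937/240 137/36
  289/80 167/50 431/120
  163/48 217/50 89/24
  43/9 103/24 46/9

Answer: 431/120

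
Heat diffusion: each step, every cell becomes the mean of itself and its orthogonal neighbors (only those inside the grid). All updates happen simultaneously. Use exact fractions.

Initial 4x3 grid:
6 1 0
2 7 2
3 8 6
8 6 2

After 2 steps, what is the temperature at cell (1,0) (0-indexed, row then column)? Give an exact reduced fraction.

Step 1: cell (1,0) = 9/2
Step 2: cell (1,0) = 67/16
Full grid after step 2:
  11/3 23/8 11/4
  67/16 87/20 53/16
  257/48 103/20 227/48
  203/36 67/12 91/18

Answer: 67/16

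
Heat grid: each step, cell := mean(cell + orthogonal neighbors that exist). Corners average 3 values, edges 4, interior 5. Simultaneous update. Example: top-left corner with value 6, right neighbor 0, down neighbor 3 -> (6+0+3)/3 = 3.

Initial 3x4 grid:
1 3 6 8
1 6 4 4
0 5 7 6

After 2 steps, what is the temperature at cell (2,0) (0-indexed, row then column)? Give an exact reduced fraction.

Step 1: cell (2,0) = 2
Step 2: cell (2,0) = 17/6
Full grid after step 2:
  23/9 883/240 413/80 67/12
  71/30 197/50 509/100 677/120
  17/6 79/20 79/15 50/9

Answer: 17/6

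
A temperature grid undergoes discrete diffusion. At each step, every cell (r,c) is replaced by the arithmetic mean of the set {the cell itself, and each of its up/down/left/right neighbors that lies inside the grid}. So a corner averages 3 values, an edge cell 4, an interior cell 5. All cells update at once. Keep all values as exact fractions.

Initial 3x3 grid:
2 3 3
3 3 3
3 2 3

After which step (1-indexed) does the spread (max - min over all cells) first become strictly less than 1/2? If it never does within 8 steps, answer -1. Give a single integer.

Step 1: max=3, min=8/3, spread=1/3
  -> spread < 1/2 first at step 1
Step 2: max=35/12, min=653/240, spread=47/240
Step 3: max=229/80, min=2939/1080, spread=61/432
Step 4: max=122767/43200, min=177763/64800, spread=511/5184
Step 5: max=7316149/2592000, min=10704911/3888000, spread=4309/62208
Step 6: max=145821901/51840000, min=644856367/233280000, spread=36295/746496
Step 7: max=26172750941/9331200000, min=38781356099/13996800000, spread=305773/8957952
Step 8: max=1567634070527/559872000000, min=2331326488603/839808000000, spread=2575951/107495424

Answer: 1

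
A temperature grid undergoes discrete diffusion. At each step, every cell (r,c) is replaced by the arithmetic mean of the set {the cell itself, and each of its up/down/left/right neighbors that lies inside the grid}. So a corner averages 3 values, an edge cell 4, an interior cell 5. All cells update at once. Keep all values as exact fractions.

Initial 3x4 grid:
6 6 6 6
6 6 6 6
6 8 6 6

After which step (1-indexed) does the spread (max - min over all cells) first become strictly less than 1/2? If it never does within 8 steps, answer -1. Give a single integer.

Answer: 3

Derivation:
Step 1: max=20/3, min=6, spread=2/3
Step 2: max=391/60, min=6, spread=31/60
Step 3: max=3451/540, min=6, spread=211/540
  -> spread < 1/2 first at step 3
Step 4: max=340897/54000, min=5447/900, spread=14077/54000
Step 5: max=3056407/486000, min=327683/54000, spread=5363/24300
Step 6: max=91220809/14580000, min=182869/30000, spread=93859/583200
Step 7: max=5459074481/874800000, min=296936467/48600000, spread=4568723/34992000
Step 8: max=326708435629/52488000000, min=8929618889/1458000000, spread=8387449/83980800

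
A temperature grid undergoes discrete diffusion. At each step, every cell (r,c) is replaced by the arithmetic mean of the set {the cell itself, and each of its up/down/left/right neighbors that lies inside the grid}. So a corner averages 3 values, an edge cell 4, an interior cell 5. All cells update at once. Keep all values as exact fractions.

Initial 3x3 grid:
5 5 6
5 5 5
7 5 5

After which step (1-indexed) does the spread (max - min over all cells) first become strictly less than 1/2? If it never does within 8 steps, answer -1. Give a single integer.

Step 1: max=17/3, min=5, spread=2/3
Step 2: max=50/9, min=247/48, spread=59/144
  -> spread < 1/2 first at step 2
Step 3: max=581/108, min=1121/216, spread=41/216
Step 4: max=34729/6480, min=902767/172800, spread=70019/518400
Step 5: max=2067893/388800, min=4062761/777600, spread=2921/31104
Step 6: max=123844621/23328000, min=244612867/46656000, spread=24611/373248
Step 7: max=7411692737/1399680000, min=14693804849/2799360000, spread=207329/4478976
Step 8: max=444219811489/83980800000, min=882981388603/167961600000, spread=1746635/53747712

Answer: 2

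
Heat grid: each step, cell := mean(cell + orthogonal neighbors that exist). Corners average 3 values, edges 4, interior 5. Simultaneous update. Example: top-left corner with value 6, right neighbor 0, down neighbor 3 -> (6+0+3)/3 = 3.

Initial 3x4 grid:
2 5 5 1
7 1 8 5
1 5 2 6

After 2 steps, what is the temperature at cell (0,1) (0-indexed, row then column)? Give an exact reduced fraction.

Step 1: cell (0,1) = 13/4
Step 2: cell (0,1) = 67/15
Full grid after step 2:
  32/9 67/15 119/30 161/36
  339/80 353/100 122/25 43/10
  28/9 511/120 481/120 175/36

Answer: 67/15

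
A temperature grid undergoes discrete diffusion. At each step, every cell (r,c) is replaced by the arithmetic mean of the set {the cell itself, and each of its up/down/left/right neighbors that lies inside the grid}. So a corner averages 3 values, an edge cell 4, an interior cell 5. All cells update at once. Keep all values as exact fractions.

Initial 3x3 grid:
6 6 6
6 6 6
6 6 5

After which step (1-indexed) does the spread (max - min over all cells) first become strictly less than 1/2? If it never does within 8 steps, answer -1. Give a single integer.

Answer: 1

Derivation:
Step 1: max=6, min=17/3, spread=1/3
  -> spread < 1/2 first at step 1
Step 2: max=6, min=103/18, spread=5/18
Step 3: max=6, min=1255/216, spread=41/216
Step 4: max=2149/360, min=75629/12960, spread=347/2592
Step 5: max=21443/3600, min=4558663/777600, spread=2921/31104
Step 6: max=2566517/432000, min=274107461/46656000, spread=24611/373248
Step 7: max=57663259/9720000, min=16477437967/2799360000, spread=207329/4478976
Step 8: max=3071598401/518400000, min=989739647549/167961600000, spread=1746635/53747712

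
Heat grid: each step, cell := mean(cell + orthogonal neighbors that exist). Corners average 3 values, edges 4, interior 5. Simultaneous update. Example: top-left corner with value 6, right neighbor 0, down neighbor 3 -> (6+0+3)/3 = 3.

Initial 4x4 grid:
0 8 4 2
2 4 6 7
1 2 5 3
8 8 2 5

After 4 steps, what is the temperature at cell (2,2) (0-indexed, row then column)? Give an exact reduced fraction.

Answer: 79163/18000

Derivation:
Step 1: cell (2,2) = 18/5
Step 2: cell (2,2) = 114/25
Step 3: cell (2,2) = 2579/600
Step 4: cell (2,2) = 79163/18000
Full grid after step 4:
  14621/4050 427969/108000 474133/108000 147571/32400
  398299/108000 180143/45000 391183/90000 122257/27000
  430427/108000 187387/45000 79163/18000 23669/5400
  3443/810 475697/108000 94817/21600 143299/32400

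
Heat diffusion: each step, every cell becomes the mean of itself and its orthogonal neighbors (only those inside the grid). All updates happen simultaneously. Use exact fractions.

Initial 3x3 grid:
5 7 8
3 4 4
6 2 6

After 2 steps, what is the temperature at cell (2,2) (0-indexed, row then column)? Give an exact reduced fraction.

Step 1: cell (2,2) = 4
Step 2: cell (2,2) = 14/3
Full grid after step 2:
  31/6 16/3 107/18
  103/24 49/10 119/24
  38/9 97/24 14/3

Answer: 14/3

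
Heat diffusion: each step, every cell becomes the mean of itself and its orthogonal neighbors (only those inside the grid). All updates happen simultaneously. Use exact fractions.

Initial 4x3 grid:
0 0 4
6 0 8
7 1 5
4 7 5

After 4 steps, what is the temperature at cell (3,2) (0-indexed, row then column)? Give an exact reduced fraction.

Answer: 120787/25920

Derivation:
Step 1: cell (3,2) = 17/3
Step 2: cell (3,2) = 44/9
Step 3: cell (3,2) = 2093/432
Step 4: cell (3,2) = 120787/25920
Full grid after step 4:
  12217/4320 21337/7200 6911/2160
  47989/14400 41377/12000 8819/2400
  59029/14400 301387/72000 93031/21600
  1457/320 803543/172800 120787/25920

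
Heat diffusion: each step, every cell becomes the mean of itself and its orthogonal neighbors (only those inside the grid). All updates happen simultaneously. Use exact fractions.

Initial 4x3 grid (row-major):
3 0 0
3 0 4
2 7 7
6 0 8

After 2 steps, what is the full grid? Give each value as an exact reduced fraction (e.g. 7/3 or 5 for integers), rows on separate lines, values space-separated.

After step 1:
  2 3/4 4/3
  2 14/5 11/4
  9/2 16/5 13/2
  8/3 21/4 5
After step 2:
  19/12 413/240 29/18
  113/40 23/10 803/240
  371/120 89/20 349/80
  149/36 967/240 67/12

Answer: 19/12 413/240 29/18
113/40 23/10 803/240
371/120 89/20 349/80
149/36 967/240 67/12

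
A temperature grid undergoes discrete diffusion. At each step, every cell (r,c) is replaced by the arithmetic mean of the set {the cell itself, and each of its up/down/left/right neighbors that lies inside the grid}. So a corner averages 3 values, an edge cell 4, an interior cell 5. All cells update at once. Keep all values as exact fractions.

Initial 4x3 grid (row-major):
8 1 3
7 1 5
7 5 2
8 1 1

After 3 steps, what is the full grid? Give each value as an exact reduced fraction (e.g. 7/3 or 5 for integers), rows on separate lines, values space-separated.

Answer: 10103/2160 11069/2880 2411/720
691/144 977/240 151/48
3617/720 4607/1200 2297/720
10037/2160 11239/2880 6347/2160

Derivation:
After step 1:
  16/3 13/4 3
  23/4 19/5 11/4
  27/4 16/5 13/4
  16/3 15/4 4/3
After step 2:
  43/9 923/240 3
  649/120 15/4 16/5
  631/120 83/20 79/30
  95/18 817/240 25/9
After step 3:
  10103/2160 11069/2880 2411/720
  691/144 977/240 151/48
  3617/720 4607/1200 2297/720
  10037/2160 11239/2880 6347/2160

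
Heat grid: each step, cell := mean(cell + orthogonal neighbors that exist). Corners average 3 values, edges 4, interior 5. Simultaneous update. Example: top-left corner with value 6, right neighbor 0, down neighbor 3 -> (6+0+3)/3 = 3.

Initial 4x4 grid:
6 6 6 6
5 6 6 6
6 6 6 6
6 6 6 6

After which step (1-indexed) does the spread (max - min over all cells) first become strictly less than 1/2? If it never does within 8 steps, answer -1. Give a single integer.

Step 1: max=6, min=17/3, spread=1/3
  -> spread < 1/2 first at step 1
Step 2: max=6, min=689/120, spread=31/120
Step 3: max=6, min=6269/1080, spread=211/1080
Step 4: max=6, min=631157/108000, spread=16843/108000
Step 5: max=53921/9000, min=5693357/972000, spread=130111/972000
Step 6: max=3232841/540000, min=171317633/29160000, spread=3255781/29160000
Step 7: max=3228893/540000, min=5148446309/874800000, spread=82360351/874800000
Step 8: max=580693559/97200000, min=154712683109/26244000000, spread=2074577821/26244000000

Answer: 1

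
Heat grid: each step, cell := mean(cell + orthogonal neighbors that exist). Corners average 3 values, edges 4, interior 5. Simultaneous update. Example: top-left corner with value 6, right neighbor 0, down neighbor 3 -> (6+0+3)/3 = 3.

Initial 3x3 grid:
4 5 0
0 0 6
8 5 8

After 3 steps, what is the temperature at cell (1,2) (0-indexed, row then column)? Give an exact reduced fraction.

Answer: 9469/2400

Derivation:
Step 1: cell (1,2) = 7/2
Step 2: cell (1,2) = 167/40
Step 3: cell (1,2) = 9469/2400
Full grid after step 3:
  733/240 44489/14400 7447/2160
  12391/3600 2821/750 9469/2400
  8897/2160 62789/14400 10067/2160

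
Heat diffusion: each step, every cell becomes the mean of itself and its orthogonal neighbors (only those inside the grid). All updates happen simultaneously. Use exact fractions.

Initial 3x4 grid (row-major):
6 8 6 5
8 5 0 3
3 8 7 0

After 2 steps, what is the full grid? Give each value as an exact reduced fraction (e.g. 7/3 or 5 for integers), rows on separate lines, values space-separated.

Answer: 229/36 181/30 149/30 137/36
749/120 11/2 41/10 71/20
211/36 649/120 511/120 109/36

Derivation:
After step 1:
  22/3 25/4 19/4 14/3
  11/2 29/5 21/5 2
  19/3 23/4 15/4 10/3
After step 2:
  229/36 181/30 149/30 137/36
  749/120 11/2 41/10 71/20
  211/36 649/120 511/120 109/36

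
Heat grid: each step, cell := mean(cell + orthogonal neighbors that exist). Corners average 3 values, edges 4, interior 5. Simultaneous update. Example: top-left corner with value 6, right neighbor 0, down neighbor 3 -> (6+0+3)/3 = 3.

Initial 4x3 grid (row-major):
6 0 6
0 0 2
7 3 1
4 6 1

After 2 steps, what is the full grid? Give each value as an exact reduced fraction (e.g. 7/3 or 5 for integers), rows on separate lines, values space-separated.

After step 1:
  2 3 8/3
  13/4 1 9/4
  7/2 17/5 7/4
  17/3 7/2 8/3
After step 2:
  11/4 13/6 95/36
  39/16 129/50 23/12
  949/240 263/100 151/60
  38/9 457/120 95/36

Answer: 11/4 13/6 95/36
39/16 129/50 23/12
949/240 263/100 151/60
38/9 457/120 95/36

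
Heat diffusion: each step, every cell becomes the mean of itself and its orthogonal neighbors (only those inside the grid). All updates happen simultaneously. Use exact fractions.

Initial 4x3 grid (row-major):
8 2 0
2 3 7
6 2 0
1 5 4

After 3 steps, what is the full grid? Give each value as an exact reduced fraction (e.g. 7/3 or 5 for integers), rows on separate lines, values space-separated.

After step 1:
  4 13/4 3
  19/4 16/5 5/2
  11/4 16/5 13/4
  4 3 3
After step 2:
  4 269/80 35/12
  147/40 169/50 239/80
  147/40 77/25 239/80
  13/4 33/10 37/12
After step 3:
  883/240 16391/4800 139/45
  1473/400 3297/1000 7363/2400
  171/50 6569/2000 7283/2400
  409/120 1907/600 2249/720

Answer: 883/240 16391/4800 139/45
1473/400 3297/1000 7363/2400
171/50 6569/2000 7283/2400
409/120 1907/600 2249/720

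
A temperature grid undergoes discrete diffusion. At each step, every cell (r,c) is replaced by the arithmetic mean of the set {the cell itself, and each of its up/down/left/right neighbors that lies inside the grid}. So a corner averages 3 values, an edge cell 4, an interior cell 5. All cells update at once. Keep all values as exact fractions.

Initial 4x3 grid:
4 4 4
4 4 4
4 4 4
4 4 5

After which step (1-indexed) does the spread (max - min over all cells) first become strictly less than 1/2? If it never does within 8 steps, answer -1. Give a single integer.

Step 1: max=13/3, min=4, spread=1/3
  -> spread < 1/2 first at step 1
Step 2: max=77/18, min=4, spread=5/18
Step 3: max=905/216, min=4, spread=41/216
Step 4: max=107897/25920, min=4, spread=4217/25920
Step 5: max=6429949/1555200, min=28879/7200, spread=38417/311040
Step 6: max=384448211/93312000, min=578597/144000, spread=1903471/18662400
Step 7: max=22995869089/5598720000, min=17395759/4320000, spread=18038617/223948800
Step 8: max=1376960982851/335923200000, min=1568126759/388800000, spread=883978523/13436928000

Answer: 1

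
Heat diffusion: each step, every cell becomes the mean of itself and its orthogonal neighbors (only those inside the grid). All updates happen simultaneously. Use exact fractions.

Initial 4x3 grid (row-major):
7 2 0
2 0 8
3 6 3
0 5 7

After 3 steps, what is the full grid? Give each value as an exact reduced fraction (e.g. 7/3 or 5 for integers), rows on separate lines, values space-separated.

Answer: 1699/540 957/320 446/135
877/288 279/80 1007/288
4883/1440 1091/300 697/160
7309/2160 5909/1440 3203/720

Derivation:
After step 1:
  11/3 9/4 10/3
  3 18/5 11/4
  11/4 17/5 6
  8/3 9/2 5
After step 2:
  107/36 257/80 25/9
  781/240 3 941/240
  709/240 81/20 343/80
  119/36 467/120 31/6
After step 3:
  1699/540 957/320 446/135
  877/288 279/80 1007/288
  4883/1440 1091/300 697/160
  7309/2160 5909/1440 3203/720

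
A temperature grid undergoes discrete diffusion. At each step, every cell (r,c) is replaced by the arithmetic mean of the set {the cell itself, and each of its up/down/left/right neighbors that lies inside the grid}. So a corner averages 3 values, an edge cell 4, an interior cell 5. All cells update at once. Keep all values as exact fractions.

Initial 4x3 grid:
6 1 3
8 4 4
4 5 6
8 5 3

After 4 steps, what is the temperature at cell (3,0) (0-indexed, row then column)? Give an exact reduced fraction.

Step 1: cell (3,0) = 17/3
Step 2: cell (3,0) = 103/18
Step 3: cell (3,0) = 2947/540
Step 4: cell (3,0) = 692249/129600
Full grid after step 4:
  2749/600 1841483/432000 129821/32400
  39097/8000 818167/180000 918619/216000
  1123459/216000 1773709/360000 997459/216000
  692249/129600 4403951/864000 629549/129600

Answer: 692249/129600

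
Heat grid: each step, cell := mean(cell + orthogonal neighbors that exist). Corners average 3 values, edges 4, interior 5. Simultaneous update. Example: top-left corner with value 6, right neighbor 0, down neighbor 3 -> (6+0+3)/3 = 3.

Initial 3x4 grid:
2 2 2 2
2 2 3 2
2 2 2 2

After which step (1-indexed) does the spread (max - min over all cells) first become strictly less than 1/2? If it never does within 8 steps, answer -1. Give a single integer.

Answer: 1

Derivation:
Step 1: max=9/4, min=2, spread=1/4
  -> spread < 1/2 first at step 1
Step 2: max=223/100, min=2, spread=23/100
Step 3: max=10411/4800, min=813/400, spread=131/960
Step 4: max=92951/43200, min=14791/7200, spread=841/8640
Step 5: max=37102051/17280000, min=2973373/1440000, spread=56863/691200
Step 6: max=332574341/155520000, min=26909543/12960000, spread=386393/6220800
Step 7: max=132809723131/62208000000, min=10788358813/5184000000, spread=26795339/497664000
Step 8: max=7948775714129/3732480000000, min=649166149667/311040000000, spread=254051069/5971968000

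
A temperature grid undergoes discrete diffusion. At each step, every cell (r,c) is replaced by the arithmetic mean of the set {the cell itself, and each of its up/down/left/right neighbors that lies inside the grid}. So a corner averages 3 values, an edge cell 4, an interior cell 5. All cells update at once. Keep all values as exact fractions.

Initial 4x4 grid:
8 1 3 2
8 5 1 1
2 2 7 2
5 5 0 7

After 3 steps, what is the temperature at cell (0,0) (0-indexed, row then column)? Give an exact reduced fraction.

Step 1: cell (0,0) = 17/3
Step 2: cell (0,0) = 47/9
Step 3: cell (0,0) = 619/135
Full grid after step 3:
  619/135 2887/720 3257/1200 197/80
  3373/720 2801/750 6451/2000 1963/800
  991/240 1599/400 3163/1000 107/32
  983/240 579/160 603/160 403/120

Answer: 619/135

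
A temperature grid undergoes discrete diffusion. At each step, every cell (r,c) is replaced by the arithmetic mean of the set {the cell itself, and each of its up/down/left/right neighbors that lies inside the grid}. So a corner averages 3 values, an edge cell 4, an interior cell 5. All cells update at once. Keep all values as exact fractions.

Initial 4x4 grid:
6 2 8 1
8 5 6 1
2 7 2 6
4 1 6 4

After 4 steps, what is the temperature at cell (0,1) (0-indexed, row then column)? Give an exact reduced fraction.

Answer: 526321/108000

Derivation:
Step 1: cell (0,1) = 21/4
Step 2: cell (0,1) = 613/120
Step 3: cell (0,1) = 17527/3600
Step 4: cell (0,1) = 526321/108000
Full grid after step 4:
  80921/16200 526321/108000 18829/4320 267599/64800
  529921/108000 52043/11250 798833/180000 174727/43200
  94241/21600 806273/180000 601/144 36371/8640
  272159/64800 174919/43200 36659/8640 132301/32400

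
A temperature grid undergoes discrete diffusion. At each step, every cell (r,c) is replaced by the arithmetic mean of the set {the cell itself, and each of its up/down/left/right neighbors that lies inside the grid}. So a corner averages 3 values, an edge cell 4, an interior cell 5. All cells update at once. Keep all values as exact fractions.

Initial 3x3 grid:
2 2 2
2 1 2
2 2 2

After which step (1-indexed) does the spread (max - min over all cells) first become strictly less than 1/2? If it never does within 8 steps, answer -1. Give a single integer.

Step 1: max=2, min=7/4, spread=1/4
  -> spread < 1/2 first at step 1
Step 2: max=151/80, min=44/25, spread=51/400
Step 3: max=673/360, min=8777/4800, spread=589/14400
Step 4: max=534919/288000, min=55057/30000, spread=31859/1440000
Step 5: max=3335279/1800000, min=31868393/17280000, spread=751427/86400000
Step 6: max=1918536871/1036800000, min=199365313/108000000, spread=23149331/5184000000
Step 7: max=11985068111/6480000000, min=114933345737/62208000000, spread=616540643/311040000000
Step 8: max=6901027991239/3732480000000, min=718487546017/388800000000, spread=17737747379/18662400000000

Answer: 1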